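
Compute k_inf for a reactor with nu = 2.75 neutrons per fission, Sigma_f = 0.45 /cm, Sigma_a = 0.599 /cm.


k_inf = nu * Sigma_f / Sigma_a
k_inf = 2.75 * 0.45 / 0.599
k_inf = 2.0659

2.0659


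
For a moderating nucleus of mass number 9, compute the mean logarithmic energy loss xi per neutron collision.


xi = 1 + (A-1)^2/(2A) * ln((A-1)/(A+1))
xi = 1 + (9-1)^2/(2*9) * ln((9-1)/(9 +1))
xi = 0.20660

0.20660


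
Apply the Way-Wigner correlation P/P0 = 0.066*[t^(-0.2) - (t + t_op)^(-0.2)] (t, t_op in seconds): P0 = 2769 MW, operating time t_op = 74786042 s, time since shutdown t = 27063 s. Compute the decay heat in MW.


P/P0 = 0.066 * [t^(-0.2) - (t + t_op)^(-0.2)]
P/P0 = 0.066 * [27063^(-0.2) - (27063 + 74786042)^(-0.2)]
P/P0 = 0.066 * [0.1298748 - 0.02661978] = 0.006814831
P = 2769 * 0.006814831 = 18.870 MW

18.870


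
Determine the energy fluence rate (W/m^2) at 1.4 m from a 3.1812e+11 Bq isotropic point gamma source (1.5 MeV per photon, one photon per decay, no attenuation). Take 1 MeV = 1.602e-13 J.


psi = A * E * 1.602e-13 / (4*pi*r^2)
psi = 3.1812e+11 * 1.5 * 1.602e-13 / (4*pi*1.4^2)
psi = 0.0031037 W/m^2

0.0031037


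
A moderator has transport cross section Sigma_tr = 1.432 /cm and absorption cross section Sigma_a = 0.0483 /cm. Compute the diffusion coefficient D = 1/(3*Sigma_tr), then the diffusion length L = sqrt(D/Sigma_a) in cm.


D = 1 / (3 * Sigma_tr) = 1 / (3 * 1.432) = 0.2327747 cm
L = sqrt(D / Sigma_a)
L = sqrt(0.2327747 / 0.0483)
L = 2.1953 cm

2.1953


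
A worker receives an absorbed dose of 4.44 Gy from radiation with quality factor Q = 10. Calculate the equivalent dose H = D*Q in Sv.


H = D * Q
H = 4.44 * 10
H = 44.400 Sv

44.400


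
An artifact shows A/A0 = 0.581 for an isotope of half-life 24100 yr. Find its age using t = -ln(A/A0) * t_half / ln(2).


lambda = ln(2) / t_half = ln(2) / 24100 = 2.876129e-05 /yr
t = -ln(A/A0) / lambda
t = -ln(0.581) / 2.876129e-05
t = 18880 yr

18880


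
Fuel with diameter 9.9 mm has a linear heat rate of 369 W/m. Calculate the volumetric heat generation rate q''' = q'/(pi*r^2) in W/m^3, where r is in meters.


r = D / 2 / 1000 = 9.9 / 2 / 1000 = 0.00495 m
q''' = q' / (pi * r^2)
q''' = 369 / (pi * 0.00495^2)
q''' = 4.7936e+06 W/m^3

4.7936e+06


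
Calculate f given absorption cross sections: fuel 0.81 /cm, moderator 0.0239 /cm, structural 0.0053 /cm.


f = Sigma_a_fuel / (Sigma_a_fuel + Sigma_a_mod + Sigma_a_other)
f = 0.81 / (0.81 + 0.0239 + 0.0053)
f = 0.96520

0.96520


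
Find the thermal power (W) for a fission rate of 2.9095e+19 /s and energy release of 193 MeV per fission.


P = fission_rate * E_MeV * 1.602e-13
P = 2.9095e+19 * 193 * 1.602e-13
P = 8.9958e+08 W

8.9958e+08


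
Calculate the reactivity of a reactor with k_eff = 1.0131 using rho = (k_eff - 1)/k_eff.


rho = (k_eff - 1) / k_eff
rho = (1.0131 - 1) / 1.0131
rho = 0.012931

0.012931


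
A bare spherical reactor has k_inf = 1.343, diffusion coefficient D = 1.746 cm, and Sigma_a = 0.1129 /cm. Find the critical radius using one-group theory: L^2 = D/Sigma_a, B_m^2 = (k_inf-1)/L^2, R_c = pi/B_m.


L^2 = D / Sigma_a = 1.746 / 0.1129 = 15.46501 cm^2
B_m^2 = (k_inf - 1) / L^2 = (1.343 - 1) / 15.46501 = 0.02217910 /cm^2
For a bare sphere: B_g = pi/R, so R_c = pi / sqrt(B_m^2)
R_c = pi / sqrt(0.02217910) = 21.095 cm

21.095


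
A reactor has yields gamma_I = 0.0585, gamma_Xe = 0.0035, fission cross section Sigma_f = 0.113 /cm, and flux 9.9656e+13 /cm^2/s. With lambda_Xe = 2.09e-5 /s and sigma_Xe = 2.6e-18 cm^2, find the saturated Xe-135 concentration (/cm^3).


Xe_eq = (gamma_I + gamma_Xe) * Sigma_f * phi / (lambda_Xe + sigma_Xe * phi)
Numerator = (0.0585 + 0.0035) * 0.113 * 9.9656e+13 = 6.981899e+11
Denominator = 2.09e-5 + 2.6e-18 * 9.9656e+13 = 2.800056e-04
Xe_eq = 6.981899e+11 / 2.800056e-04 = 2.4935e+15 /cm^3

2.4935e+15


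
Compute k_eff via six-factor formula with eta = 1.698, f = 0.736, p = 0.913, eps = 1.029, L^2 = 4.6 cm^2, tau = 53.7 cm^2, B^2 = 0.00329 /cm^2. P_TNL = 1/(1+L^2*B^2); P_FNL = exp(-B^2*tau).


k_inf = eta*f*p*eps = 1.698*0.736*0.913*1.029 = 1.174091
P_TNL = 1/(1 + L^2*B^2) = 1/(1 + 4.6*0.00329) = 0.9850916
P_FNL = exp(-B^2*tau) = exp(-0.00329*53.7) = 0.8380538
k_eff = k_inf * P_TNL * P_FNL = 1.174091 * 0.9850916 * 0.8380538
k_eff = 0.96928

0.96928


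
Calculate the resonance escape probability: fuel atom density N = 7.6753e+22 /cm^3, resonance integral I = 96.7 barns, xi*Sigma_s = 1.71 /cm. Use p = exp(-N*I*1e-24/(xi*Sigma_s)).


p = exp(-N * I * 1e-24 / (xi*Sigma_s))
p = exp(-7.6753e+22 * 96.7 * 1e-24 / 1.71)
p = 0.013032

0.013032


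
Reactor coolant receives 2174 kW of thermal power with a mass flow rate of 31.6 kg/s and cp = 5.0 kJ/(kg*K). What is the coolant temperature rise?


dT = Q / (m_dot * cp)
dT = 2174 / (31.6 * 5.0)
dT = 13.759 C

13.759


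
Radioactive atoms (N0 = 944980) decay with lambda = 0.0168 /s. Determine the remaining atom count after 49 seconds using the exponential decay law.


N = N0 * exp(-lambda * t)
N = 944980 * exp(-0.0168 * 49)
N = 414869

414869


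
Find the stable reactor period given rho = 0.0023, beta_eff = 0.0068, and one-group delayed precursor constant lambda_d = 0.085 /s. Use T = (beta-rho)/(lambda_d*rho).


T = (beta - rho) / (lambda_d * rho)
T = (0.0068 - 0.0023) / (0.085 * 0.0023)
T = 23.018 s

23.018


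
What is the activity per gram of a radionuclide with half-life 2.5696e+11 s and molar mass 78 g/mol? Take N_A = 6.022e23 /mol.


lambda = ln(2) / t_half = ln(2) / 2.5696e+11 = 2.697491e-12 /s
SA = lambda * N_A / M
SA = 2.697491e-12 * 6.022e23 / 78
SA = 2.0826e+10 Bq/g

2.0826e+10


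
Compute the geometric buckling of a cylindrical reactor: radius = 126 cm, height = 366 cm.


B^2 = (2.405/R)^2 + (pi/H)^2
B^2 = (2.405/126)^2 + (pi/366)^2
B^2 = 4.3800e-04 /cm^2

4.3800e-04


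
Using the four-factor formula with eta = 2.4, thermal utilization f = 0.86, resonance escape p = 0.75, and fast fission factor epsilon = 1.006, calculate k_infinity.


k_inf = eta * f * p * epsilon
k_inf = 2.4 * 0.86 * 0.75 * 1.006
k_inf = 1.5573

1.5573


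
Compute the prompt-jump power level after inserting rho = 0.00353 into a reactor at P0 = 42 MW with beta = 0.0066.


P1/P0 = beta / (beta - rho)
P1/P0 = 0.0066 / (0.0066 - 0.00353) = 2.149837
P1 = 42 * 2.149837 = 90.293 MW

90.293


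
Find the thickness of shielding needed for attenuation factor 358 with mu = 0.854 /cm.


x = ln(factor) / mu
x = ln(358) / 0.854
x = 6.8859 cm

6.8859


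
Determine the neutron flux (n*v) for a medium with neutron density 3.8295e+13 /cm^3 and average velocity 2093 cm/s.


phi = n * v
phi = 3.8295e+13 * 2093
phi = 8.0151e+16 /cm^2/s

8.0151e+16


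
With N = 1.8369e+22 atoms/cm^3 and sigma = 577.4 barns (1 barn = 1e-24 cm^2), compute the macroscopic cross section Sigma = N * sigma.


Sigma = N * sigma_barns * 1e-24
Sigma = 1.8369e+22 * 577.4 * 1e-24
Sigma = 10.606 /cm

10.606


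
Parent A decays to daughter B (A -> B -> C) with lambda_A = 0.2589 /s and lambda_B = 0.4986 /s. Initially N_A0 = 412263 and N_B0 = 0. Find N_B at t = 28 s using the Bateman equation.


N_B(t) = lambda_A * N_A0 / (lambda_B - lambda_A) * [exp(-lambda_A*t) - exp(-lambda_B*t)]
exp(-0.2589*28) = 7.107428e-04; exp(-0.4986*28) = 8.647720e-07
N_B = 0.2589 * 412263 / (0.4986 - 0.2589) * (7.107428e-04 - 8.647720e-07)
N_B = 316.10

316.10


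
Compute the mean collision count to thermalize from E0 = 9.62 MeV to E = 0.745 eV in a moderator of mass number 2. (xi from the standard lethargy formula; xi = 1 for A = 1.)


xi = 1 + (A-1)^2/(2A)*ln((A-1)/(A+1)) = 0.7253469 (for A = 2)
n = ln(E0/E) / xi
n = ln(9.62e6 / 0.745) / 0.7253469
n = ln(1.291275e+07) / 0.7253469 = 22.574

22.574


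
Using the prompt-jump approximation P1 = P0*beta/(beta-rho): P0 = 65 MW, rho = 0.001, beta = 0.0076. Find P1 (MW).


P1/P0 = beta / (beta - rho)
P1/P0 = 0.0076 / (0.0076 - 0.001) = 1.151515
P1 = 65 * 1.151515 = 74.848 MW

74.848


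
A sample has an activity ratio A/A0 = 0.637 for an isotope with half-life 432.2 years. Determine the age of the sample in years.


lambda = ln(2) / t_half = ln(2) / 432.2 = 0.001603765 /yr
t = -ln(A/A0) / lambda
t = -ln(0.637) / 0.001603765
t = 281.20 yr

281.20


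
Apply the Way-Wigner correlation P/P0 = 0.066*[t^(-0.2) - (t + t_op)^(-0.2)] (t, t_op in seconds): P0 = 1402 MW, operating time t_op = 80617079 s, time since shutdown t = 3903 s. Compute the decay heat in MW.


P/P0 = 0.066 * [t^(-0.2) - (t + t_op)^(-0.2)]
P/P0 = 0.066 * [3903^(-0.2) - (3903 + 80617079)^(-0.2)]
P/P0 = 0.066 * [0.1913023 - 0.02622469] = 0.01089512
P = 1402 * 0.01089512 = 15.275 MW

15.275


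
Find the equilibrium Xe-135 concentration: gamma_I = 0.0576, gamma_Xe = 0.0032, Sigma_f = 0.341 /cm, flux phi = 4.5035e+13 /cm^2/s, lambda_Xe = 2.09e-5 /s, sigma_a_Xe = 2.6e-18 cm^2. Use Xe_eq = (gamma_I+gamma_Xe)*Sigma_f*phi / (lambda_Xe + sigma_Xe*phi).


Xe_eq = (gamma_I + gamma_Xe) * Sigma_f * phi / (lambda_Xe + sigma_Xe * phi)
Numerator = (0.0576 + 0.0032) * 0.341 * 4.5035e+13 = 9.337016e+11
Denominator = 2.09e-5 + 2.6e-18 * 4.5035e+13 = 1.379910e-04
Xe_eq = 9.337016e+11 / 1.379910e-04 = 6.7664e+15 /cm^3

6.7664e+15


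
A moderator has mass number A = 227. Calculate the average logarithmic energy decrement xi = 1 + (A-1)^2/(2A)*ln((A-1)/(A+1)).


xi = 1 + (A-1)^2/(2A) * ln((A-1)/(A+1))
xi = 1 + (227-1)^2/(2*227) * ln((227-1)/(227 +1))
xi = 0.0087848

0.0087848


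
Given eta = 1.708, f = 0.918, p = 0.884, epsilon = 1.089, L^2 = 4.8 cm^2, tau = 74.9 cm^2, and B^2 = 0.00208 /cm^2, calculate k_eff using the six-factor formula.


k_inf = eta*f*p*eps = 1.708*0.918*0.884*1.089 = 1.509422
P_TNL = 1/(1 + L^2*B^2) = 1/(1 + 4.8*0.00208) = 0.9901147
P_FNL = exp(-B^2*tau) = exp(-0.00208*74.9) = 0.8557372
k_eff = k_inf * P_TNL * P_FNL = 1.509422 * 0.9901147 * 0.8557372
k_eff = 1.2789

1.2789


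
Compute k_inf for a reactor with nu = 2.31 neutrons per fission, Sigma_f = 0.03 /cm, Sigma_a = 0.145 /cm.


k_inf = nu * Sigma_f / Sigma_a
k_inf = 2.31 * 0.03 / 0.145
k_inf = 0.47793

0.47793


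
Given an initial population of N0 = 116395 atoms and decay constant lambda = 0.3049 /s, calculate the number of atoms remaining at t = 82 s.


N = N0 * exp(-lambda * t)
N = 116395 * exp(-0.3049 * 82)
N = 1.6136e-06

1.6136e-06


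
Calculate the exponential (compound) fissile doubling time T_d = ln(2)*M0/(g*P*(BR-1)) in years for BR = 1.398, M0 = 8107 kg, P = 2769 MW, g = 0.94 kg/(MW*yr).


Breeding gain G = BR - 1 = 1.398 - 1 = 0.398
Fissile production rate = g * P * G = 0.94 * 2769 * 0.398 = 1035.93828 kg/yr
T_d = ln(2) * M0 / (g * P * G)
T_d = ln(2) * 8107 / 1035.93828 = 5.4244 yr

5.4244


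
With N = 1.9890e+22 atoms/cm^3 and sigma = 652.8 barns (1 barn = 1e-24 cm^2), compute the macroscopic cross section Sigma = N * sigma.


Sigma = N * sigma_barns * 1e-24
Sigma = 1.9890e+22 * 652.8 * 1e-24
Sigma = 12.984 /cm

12.984


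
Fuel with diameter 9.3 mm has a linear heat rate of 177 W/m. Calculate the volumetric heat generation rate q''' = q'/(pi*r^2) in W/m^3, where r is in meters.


r = D / 2 / 1000 = 9.3 / 2 / 1000 = 0.00465 m
q''' = q' / (pi * r^2)
q''' = 177 / (pi * 0.00465^2)
q''' = 2.6057e+06 W/m^3

2.6057e+06


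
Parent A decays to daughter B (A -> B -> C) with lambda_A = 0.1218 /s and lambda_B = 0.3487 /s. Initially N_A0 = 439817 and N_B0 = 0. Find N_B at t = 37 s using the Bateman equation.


N_B(t) = lambda_A * N_A0 / (lambda_B - lambda_A) * [exp(-lambda_A*t) - exp(-lambda_B*t)]
exp(-0.1218*37) = 0.01103592; exp(-0.3487*37) = 2.493309e-06
N_B = 0.1218 * 439817 / (0.3487 - 0.1218) * (0.01103592 - 2.493309e-06)
N_B = 2604.9

2604.9


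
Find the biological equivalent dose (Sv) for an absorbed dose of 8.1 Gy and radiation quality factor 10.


H = D * Q
H = 8.1 * 10
H = 81.000 Sv

81.000


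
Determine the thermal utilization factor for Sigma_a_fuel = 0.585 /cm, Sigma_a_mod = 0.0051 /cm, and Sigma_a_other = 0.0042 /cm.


f = Sigma_a_fuel / (Sigma_a_fuel + Sigma_a_mod + Sigma_a_other)
f = 0.585 / (0.585 + 0.0051 + 0.0042)
f = 0.98435

0.98435


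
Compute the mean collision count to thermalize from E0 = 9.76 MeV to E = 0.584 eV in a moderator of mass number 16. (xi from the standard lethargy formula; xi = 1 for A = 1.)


xi = 1 + (A-1)^2/(2A)*ln((A-1)/(A+1)) = 0.1199467 (for A = 16)
n = ln(E0/E) / xi
n = ln(9.76e6 / 0.584) / 0.1199467
n = ln(1.671233e+07) / 0.1199467 = 138.66

138.66


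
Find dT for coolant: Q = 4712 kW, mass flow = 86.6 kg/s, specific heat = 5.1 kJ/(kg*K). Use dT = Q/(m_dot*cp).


dT = Q / (m_dot * cp)
dT = 4712 / (86.6 * 5.1)
dT = 10.669 C

10.669


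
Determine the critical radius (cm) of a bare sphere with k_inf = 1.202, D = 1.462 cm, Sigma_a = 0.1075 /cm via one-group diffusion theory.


L^2 = D / Sigma_a = 1.462 / 0.1075 = 13.60000 cm^2
B_m^2 = (k_inf - 1) / L^2 = (1.202 - 1) / 13.60000 = 0.01485294 /cm^2
For a bare sphere: B_g = pi/R, so R_c = pi / sqrt(B_m^2)
R_c = pi / sqrt(0.01485294) = 25.778 cm

25.778


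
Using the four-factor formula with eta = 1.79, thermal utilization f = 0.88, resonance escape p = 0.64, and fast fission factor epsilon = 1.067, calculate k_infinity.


k_inf = eta * f * p * epsilon
k_inf = 1.79 * 0.88 * 0.64 * 1.067
k_inf = 1.0757

1.0757


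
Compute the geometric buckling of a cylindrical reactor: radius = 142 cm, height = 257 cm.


B^2 = (2.405/R)^2 + (pi/H)^2
B^2 = (2.405/142)^2 + (pi/257)^2
B^2 = 4.3628e-04 /cm^2

4.3628e-04


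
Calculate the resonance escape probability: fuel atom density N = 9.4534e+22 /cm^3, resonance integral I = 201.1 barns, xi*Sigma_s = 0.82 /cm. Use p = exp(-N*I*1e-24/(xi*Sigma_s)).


p = exp(-N * I * 1e-24 / (xi*Sigma_s))
p = exp(-9.4534e+22 * 201.1 * 1e-24 / 0.82)
p = 8.5382e-11

8.5382e-11


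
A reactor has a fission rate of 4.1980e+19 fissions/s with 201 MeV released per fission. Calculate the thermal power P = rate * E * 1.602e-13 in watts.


P = fission_rate * E_MeV * 1.602e-13
P = 4.1980e+19 * 201 * 1.602e-13
P = 1.3518e+09 W

1.3518e+09


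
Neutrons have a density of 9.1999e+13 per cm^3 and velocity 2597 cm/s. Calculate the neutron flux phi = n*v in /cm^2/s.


phi = n * v
phi = 9.1999e+13 * 2597
phi = 2.3892e+17 /cm^2/s

2.3892e+17


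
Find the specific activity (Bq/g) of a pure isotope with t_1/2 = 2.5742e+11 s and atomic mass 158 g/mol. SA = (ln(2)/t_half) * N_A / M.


lambda = ln(2) / t_half = ln(2) / 2.5742e+11 = 2.692670e-12 /s
SA = lambda * N_A / M
SA = 2.692670e-12 * 6.022e23 / 158
SA = 1.0263e+10 Bq/g

1.0263e+10


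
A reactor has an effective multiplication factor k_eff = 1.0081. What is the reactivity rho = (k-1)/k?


rho = (k_eff - 1) / k_eff
rho = (1.0081 - 1) / 1.0081
rho = 0.0080349

0.0080349


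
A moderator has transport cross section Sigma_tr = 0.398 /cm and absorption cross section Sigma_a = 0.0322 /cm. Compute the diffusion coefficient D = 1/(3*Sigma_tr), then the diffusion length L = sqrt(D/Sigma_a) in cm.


D = 1 / (3 * Sigma_tr) = 1 / (3 * 0.398) = 0.8375209 cm
L = sqrt(D / Sigma_a)
L = sqrt(0.8375209 / 0.0322)
L = 5.1000 cm

5.1000


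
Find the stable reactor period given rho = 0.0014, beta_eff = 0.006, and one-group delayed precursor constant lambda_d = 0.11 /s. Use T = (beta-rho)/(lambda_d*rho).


T = (beta - rho) / (lambda_d * rho)
T = (0.006 - 0.0014) / (0.11 * 0.0014)
T = 29.870 s

29.870


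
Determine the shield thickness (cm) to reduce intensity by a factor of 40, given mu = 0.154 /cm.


x = ln(factor) / mu
x = ln(40) / 0.154
x = 23.954 cm

23.954


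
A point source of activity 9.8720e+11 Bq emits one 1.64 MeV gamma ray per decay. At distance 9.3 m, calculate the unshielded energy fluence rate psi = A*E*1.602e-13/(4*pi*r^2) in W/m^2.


psi = A * E * 1.602e-13 / (4*pi*r^2)
psi = 9.8720e+11 * 1.64 * 1.602e-13 / (4*pi*9.3^2)
psi = 2.3864e-04 W/m^2

2.3864e-04


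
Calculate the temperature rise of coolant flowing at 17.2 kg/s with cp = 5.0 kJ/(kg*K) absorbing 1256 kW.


dT = Q / (m_dot * cp)
dT = 1256 / (17.2 * 5.0)
dT = 14.605 C

14.605


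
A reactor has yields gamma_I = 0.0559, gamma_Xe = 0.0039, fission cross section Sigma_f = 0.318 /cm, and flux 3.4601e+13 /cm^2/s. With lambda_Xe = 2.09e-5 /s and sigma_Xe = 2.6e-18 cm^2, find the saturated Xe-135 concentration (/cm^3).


Xe_eq = (gamma_I + gamma_Xe) * Sigma_f * phi / (lambda_Xe + sigma_Xe * phi)
Numerator = (0.0559 + 0.0039) * 0.318 * 3.4601e+13 = 6.579865e+11
Denominator = 2.09e-5 + 2.6e-18 * 3.4601e+13 = 1.108626e-04
Xe_eq = 6.579865e+11 / 1.108626e-04 = 5.9352e+15 /cm^3

5.9352e+15


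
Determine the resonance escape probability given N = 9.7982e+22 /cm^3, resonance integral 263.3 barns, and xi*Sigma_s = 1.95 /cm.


p = exp(-N * I * 1e-24 / (xi*Sigma_s))
p = exp(-9.7982e+22 * 263.3 * 1e-24 / 1.95)
p = 1.7958e-06

1.7958e-06


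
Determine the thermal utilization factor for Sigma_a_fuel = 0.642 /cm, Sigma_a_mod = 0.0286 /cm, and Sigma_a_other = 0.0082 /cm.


f = Sigma_a_fuel / (Sigma_a_fuel + Sigma_a_mod + Sigma_a_other)
f = 0.642 / (0.642 + 0.0286 + 0.0082)
f = 0.94579

0.94579


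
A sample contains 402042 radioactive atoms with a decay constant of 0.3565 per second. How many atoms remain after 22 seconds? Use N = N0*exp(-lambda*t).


N = N0 * exp(-lambda * t)
N = 402042 * exp(-0.3565 * 22)
N = 157.80

157.80


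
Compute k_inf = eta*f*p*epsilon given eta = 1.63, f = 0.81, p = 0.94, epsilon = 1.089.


k_inf = eta * f * p * epsilon
k_inf = 1.63 * 0.81 * 0.94 * 1.089
k_inf = 1.3515

1.3515


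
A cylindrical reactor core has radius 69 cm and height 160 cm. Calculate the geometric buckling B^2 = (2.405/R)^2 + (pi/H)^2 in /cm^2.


B^2 = (2.405/R)^2 + (pi/H)^2
B^2 = (2.405/69)^2 + (pi/160)^2
B^2 = 0.0016004 /cm^2

0.0016004


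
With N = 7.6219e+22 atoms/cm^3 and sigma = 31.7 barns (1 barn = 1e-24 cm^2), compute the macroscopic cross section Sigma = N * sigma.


Sigma = N * sigma_barns * 1e-24
Sigma = 7.6219e+22 * 31.7 * 1e-24
Sigma = 2.4161 /cm

2.4161


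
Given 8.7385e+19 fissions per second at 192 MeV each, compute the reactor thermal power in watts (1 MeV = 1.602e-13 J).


P = fission_rate * E_MeV * 1.602e-13
P = 8.7385e+19 * 192 * 1.602e-13
P = 2.6878e+09 W

2.6878e+09


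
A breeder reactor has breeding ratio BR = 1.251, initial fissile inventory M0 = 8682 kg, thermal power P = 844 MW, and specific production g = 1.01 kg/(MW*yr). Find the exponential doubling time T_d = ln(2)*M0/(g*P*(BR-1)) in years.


Breeding gain G = BR - 1 = 1.251 - 1 = 0.251
Fissile production rate = g * P * G = 1.01 * 844 * 0.251 = 213.96244 kg/yr
T_d = ln(2) * M0 / (g * P * G)
T_d = ln(2) * 8682 / 213.96244 = 28.126 yr

28.126


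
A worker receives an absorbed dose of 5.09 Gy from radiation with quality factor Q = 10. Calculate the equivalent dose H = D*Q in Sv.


H = D * Q
H = 5.09 * 10
H = 50.900 Sv

50.900


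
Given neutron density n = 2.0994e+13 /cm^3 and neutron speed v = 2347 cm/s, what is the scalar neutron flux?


phi = n * v
phi = 2.0994e+13 * 2347
phi = 4.9273e+16 /cm^2/s

4.9273e+16


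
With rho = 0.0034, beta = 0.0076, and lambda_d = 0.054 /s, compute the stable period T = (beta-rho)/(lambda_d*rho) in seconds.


T = (beta - rho) / (lambda_d * rho)
T = (0.0076 - 0.0034) / (0.054 * 0.0034)
T = 22.876 s

22.876


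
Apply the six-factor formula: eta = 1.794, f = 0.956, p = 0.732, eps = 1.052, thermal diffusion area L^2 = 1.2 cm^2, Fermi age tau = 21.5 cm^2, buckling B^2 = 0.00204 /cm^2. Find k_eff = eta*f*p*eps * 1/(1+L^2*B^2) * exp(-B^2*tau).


k_inf = eta*f*p*eps = 1.794*0.956*0.732*1.052 = 1.320709
P_TNL = 1/(1 + L^2*B^2) = 1/(1 + 1.2*0.00204) = 0.9975580
P_FNL = exp(-B^2*tau) = exp(-0.00204*21.5) = 0.9570879
k_eff = k_inf * P_TNL * P_FNL = 1.320709 * 0.9975580 * 0.9570879
k_eff = 1.2609

1.2609


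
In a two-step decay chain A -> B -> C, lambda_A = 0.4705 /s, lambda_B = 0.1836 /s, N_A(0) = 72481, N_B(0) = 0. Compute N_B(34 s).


N_B(t) = lambda_A * N_A0 / (lambda_B - lambda_A) * [exp(-lambda_A*t) - exp(-lambda_B*t)]
exp(-0.4705*34) = 1.128733e-07; exp(-0.1836*34) = 0.001945181
N_B = 0.4705 * 72481 / (0.1836 - 0.4705) * (1.128733e-07 - 0.001945181)
N_B = 231.20

231.20


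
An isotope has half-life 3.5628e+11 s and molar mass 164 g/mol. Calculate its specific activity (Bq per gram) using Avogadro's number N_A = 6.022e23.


lambda = ln(2) / t_half = ln(2) / 3.5628e+11 = 1.945512e-12 /s
SA = lambda * N_A / M
SA = 1.945512e-12 * 6.022e23 / 164
SA = 7.1438e+09 Bq/g

7.1438e+09


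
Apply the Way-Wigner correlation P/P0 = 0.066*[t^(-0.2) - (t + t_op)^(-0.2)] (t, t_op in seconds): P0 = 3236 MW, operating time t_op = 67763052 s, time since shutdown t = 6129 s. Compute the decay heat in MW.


P/P0 = 0.066 * [t^(-0.2) - (t + t_op)^(-0.2)]
P/P0 = 0.066 * [6129^(-0.2) - (6129 + 67763052)^(-0.2)]
P/P0 = 0.066 * [0.1747922 - 0.02715148] = 0.009744288
P = 3236 * 0.009744288 = 31.533 MW

31.533


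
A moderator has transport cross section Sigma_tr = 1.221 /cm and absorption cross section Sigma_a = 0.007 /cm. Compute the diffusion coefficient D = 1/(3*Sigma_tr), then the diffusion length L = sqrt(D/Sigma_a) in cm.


D = 1 / (3 * Sigma_tr) = 1 / (3 * 1.221) = 0.2730003 cm
L = sqrt(D / Sigma_a)
L = sqrt(0.2730003 / 0.007)
L = 6.2450 cm

6.2450


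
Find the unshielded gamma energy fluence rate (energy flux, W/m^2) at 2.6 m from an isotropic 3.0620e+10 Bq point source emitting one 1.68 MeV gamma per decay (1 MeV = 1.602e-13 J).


psi = A * E * 1.602e-13 / (4*pi*r^2)
psi = 3.0620e+10 * 1.68 * 1.602e-13 / (4*pi*2.6^2)
psi = 9.7011e-05 W/m^2

9.7011e-05


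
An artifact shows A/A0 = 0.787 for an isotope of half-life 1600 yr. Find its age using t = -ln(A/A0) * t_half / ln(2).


lambda = ln(2) / t_half = ln(2) / 1600 = 4.332170e-04 /yr
t = -ln(A/A0) / lambda
t = -ln(0.787) / 4.332170e-04
t = 552.90 yr

552.90


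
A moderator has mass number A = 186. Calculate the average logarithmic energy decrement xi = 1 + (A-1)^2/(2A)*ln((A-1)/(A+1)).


xi = 1 + (A-1)^2/(2A) * ln((A-1)/(A+1))
xi = 1 + (186-1)^2/(2*186) * ln((186-1)/(186 +1))
xi = 0.010714

0.010714


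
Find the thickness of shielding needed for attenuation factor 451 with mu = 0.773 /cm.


x = ln(factor) / mu
x = ln(451) / 0.773
x = 7.9062 cm

7.9062


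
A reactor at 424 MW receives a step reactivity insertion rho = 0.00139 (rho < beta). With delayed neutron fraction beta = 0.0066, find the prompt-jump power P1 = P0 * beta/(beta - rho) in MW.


P1/P0 = beta / (beta - rho)
P1/P0 = 0.0066 / (0.0066 - 0.00139) = 1.266795
P1 = 424 * 1.266795 = 537.12 MW

537.12


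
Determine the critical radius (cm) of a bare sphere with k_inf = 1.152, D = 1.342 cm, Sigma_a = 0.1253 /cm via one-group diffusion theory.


L^2 = D / Sigma_a = 1.342 / 0.1253 = 10.71030 cm^2
B_m^2 = (k_inf - 1) / L^2 = (1.152 - 1) / 10.71030 = 0.01419195 /cm^2
For a bare sphere: B_g = pi/R, so R_c = pi / sqrt(B_m^2)
R_c = pi / sqrt(0.01419195) = 26.371 cm

26.371


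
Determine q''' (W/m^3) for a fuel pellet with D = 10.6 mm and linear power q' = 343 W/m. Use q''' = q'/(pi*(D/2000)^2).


r = D / 2 / 1000 = 10.6 / 2 / 1000 = 0.0053 m
q''' = q' / (pi * r^2)
q''' = 343 / (pi * 0.0053^2)
q''' = 3.8868e+06 W/m^3

3.8868e+06


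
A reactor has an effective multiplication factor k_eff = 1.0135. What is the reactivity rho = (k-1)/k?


rho = (k_eff - 1) / k_eff
rho = (1.0135 - 1) / 1.0135
rho = 0.013320

0.013320


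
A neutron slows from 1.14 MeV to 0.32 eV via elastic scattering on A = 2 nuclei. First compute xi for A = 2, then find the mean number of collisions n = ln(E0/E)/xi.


xi = 1 + (A-1)^2/(2A)*ln((A-1)/(A+1)) = 0.7253469 (for A = 2)
n = ln(E0/E) / xi
n = ln(1.14e6 / 0.32) / 0.7253469
n = ln(3.562500e+06) / 0.7253469 = 20.798

20.798


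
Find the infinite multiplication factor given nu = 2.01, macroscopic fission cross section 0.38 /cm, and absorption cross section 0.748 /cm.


k_inf = nu * Sigma_f / Sigma_a
k_inf = 2.01 * 0.38 / 0.748
k_inf = 1.0211

1.0211


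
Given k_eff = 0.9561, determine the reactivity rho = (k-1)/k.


rho = (k_eff - 1) / k_eff
rho = (0.9561 - 1) / 0.9561
rho = -0.045916

-0.045916


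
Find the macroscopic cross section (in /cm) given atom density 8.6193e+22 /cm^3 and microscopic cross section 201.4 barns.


Sigma = N * sigma_barns * 1e-24
Sigma = 8.6193e+22 * 201.4 * 1e-24
Sigma = 17.359 /cm

17.359


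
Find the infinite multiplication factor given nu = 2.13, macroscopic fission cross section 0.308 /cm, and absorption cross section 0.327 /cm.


k_inf = nu * Sigma_f / Sigma_a
k_inf = 2.13 * 0.308 / 0.327
k_inf = 2.0062

2.0062


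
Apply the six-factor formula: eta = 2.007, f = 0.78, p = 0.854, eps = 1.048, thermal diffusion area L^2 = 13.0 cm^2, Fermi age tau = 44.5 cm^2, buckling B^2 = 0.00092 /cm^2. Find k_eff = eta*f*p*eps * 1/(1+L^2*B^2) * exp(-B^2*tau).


k_inf = eta*f*p*eps = 2.007*0.78*0.854*1.048 = 1.401074
P_TNL = 1/(1 + L^2*B^2) = 1/(1 + 13.0*0.00092) = 0.9881814
P_FNL = exp(-B^2*tau) = exp(-0.00092*44.5) = 0.9598867
k_eff = k_inf * P_TNL * P_FNL = 1.401074 * 0.9881814 * 0.9598867
k_eff = 1.3290

1.3290


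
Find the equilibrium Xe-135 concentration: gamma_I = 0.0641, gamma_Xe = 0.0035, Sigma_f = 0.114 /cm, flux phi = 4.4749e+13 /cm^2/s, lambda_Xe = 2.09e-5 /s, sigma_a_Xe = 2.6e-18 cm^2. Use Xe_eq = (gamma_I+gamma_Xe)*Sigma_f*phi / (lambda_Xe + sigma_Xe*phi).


Xe_eq = (gamma_I + gamma_Xe) * Sigma_f * phi / (lambda_Xe + sigma_Xe * phi)
Numerator = (0.0641 + 0.0035) * 0.114 * 4.4749e+13 = 3.448537e+11
Denominator = 2.09e-5 + 2.6e-18 * 4.4749e+13 = 1.372474e-04
Xe_eq = 3.448537e+11 / 1.372474e-04 = 2.5126e+15 /cm^3

2.5126e+15


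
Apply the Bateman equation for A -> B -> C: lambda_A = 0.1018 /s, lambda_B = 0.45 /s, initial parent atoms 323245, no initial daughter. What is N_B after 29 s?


N_B(t) = lambda_A * N_A0 / (lambda_B - lambda_A) * [exp(-lambda_A*t) - exp(-lambda_B*t)]
exp(-0.1018*29) = 0.05222469; exp(-0.45*29) = 2.150092e-06
N_B = 0.1018 * 323245 / (0.45 - 0.1018) * (0.05222469 - 2.150092e-06)
N_B = 4935.2

4935.2


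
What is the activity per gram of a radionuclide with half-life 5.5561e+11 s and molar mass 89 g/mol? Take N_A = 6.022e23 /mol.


lambda = ln(2) / t_half = ln(2) / 5.5561e+11 = 1.247543e-12 /s
SA = lambda * N_A / M
SA = 1.247543e-12 * 6.022e23 / 89
SA = 8.4412e+09 Bq/g

8.4412e+09


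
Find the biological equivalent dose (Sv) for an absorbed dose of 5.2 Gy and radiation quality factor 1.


H = D * Q
H = 5.2 * 1
H = 5.2000 Sv

5.2000


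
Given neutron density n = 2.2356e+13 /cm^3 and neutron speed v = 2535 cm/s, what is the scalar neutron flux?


phi = n * v
phi = 2.2356e+13 * 2535
phi = 5.6672e+16 /cm^2/s

5.6672e+16


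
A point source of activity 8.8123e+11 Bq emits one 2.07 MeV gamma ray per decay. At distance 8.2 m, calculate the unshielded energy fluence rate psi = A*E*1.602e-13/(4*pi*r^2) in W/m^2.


psi = A * E * 1.602e-13 / (4*pi*r^2)
psi = 8.8123e+11 * 2.07 * 1.602e-13 / (4*pi*8.2^2)
psi = 3.4585e-04 W/m^2

3.4585e-04


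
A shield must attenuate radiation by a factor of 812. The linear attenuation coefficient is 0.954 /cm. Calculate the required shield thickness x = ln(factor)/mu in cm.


x = ln(factor) / mu
x = ln(812) / 0.954
x = 7.0225 cm

7.0225


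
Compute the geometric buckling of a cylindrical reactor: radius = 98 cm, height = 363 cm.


B^2 = (2.405/R)^2 + (pi/H)^2
B^2 = (2.405/98)^2 + (pi/363)^2
B^2 = 6.7715e-04 /cm^2

6.7715e-04


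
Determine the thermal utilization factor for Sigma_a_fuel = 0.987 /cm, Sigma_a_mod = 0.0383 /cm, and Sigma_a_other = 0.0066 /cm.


f = Sigma_a_fuel / (Sigma_a_fuel + Sigma_a_mod + Sigma_a_other)
f = 0.987 / (0.987 + 0.0383 + 0.0066)
f = 0.95649

0.95649


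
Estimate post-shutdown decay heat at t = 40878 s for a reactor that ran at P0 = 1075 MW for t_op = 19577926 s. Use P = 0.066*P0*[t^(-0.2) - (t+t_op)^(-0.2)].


P/P0 = 0.066 * [t^(-0.2) - (t + t_op)^(-0.2)]
P/P0 = 0.066 * [40878^(-0.2) - (40878 + 19577926)^(-0.2)]
P/P0 = 0.066 * [0.1195920 - 0.03479089] = 0.005596873
P = 1075 * 0.005596873 = 6.0166 MW

6.0166


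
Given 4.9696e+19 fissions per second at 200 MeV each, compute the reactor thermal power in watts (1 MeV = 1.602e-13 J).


P = fission_rate * E_MeV * 1.602e-13
P = 4.9696e+19 * 200 * 1.602e-13
P = 1.5923e+09 W

1.5923e+09


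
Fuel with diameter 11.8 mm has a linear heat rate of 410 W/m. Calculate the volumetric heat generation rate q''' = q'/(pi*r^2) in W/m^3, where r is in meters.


r = D / 2 / 1000 = 11.8 / 2 / 1000 = 0.0059 m
q''' = q' / (pi * r^2)
q''' = 410 / (pi * 0.0059^2)
q''' = 3.7491e+06 W/m^3

3.7491e+06


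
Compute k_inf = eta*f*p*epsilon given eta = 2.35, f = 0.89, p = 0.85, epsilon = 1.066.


k_inf = eta * f * p * epsilon
k_inf = 2.35 * 0.89 * 0.85 * 1.066
k_inf = 1.8951

1.8951


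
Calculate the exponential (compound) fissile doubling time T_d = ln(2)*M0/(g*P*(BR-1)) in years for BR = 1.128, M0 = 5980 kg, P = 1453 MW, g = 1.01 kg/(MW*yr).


Breeding gain G = BR - 1 = 1.128 - 1 = 0.128
Fissile production rate = g * P * G = 1.01 * 1453 * 0.128 = 187.84384 kg/yr
T_d = ln(2) * M0 / (g * P * G)
T_d = ln(2) * 5980 / 187.84384 = 22.066 yr

22.066


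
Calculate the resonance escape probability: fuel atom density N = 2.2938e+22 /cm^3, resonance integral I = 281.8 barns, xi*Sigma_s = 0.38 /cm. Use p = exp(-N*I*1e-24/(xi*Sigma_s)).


p = exp(-N * I * 1e-24 / (xi*Sigma_s))
p = exp(-2.2938e+22 * 281.8 * 1e-24 / 0.38)
p = 4.0974e-08

4.0974e-08


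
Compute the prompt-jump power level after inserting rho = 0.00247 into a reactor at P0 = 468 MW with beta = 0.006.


P1/P0 = beta / (beta - rho)
P1/P0 = 0.006 / (0.006 - 0.00247) = 1.699717
P1 = 468 * 1.699717 = 795.47 MW

795.47


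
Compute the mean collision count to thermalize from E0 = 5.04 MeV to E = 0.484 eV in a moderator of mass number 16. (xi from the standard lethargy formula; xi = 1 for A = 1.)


xi = 1 + (A-1)^2/(2A)*ln((A-1)/(A+1)) = 0.1199467 (for A = 16)
n = ln(E0/E) / xi
n = ln(5.04e6 / 0.484) / 0.1199467
n = ln(1.041322e+07) / 0.1199467 = 134.71

134.71


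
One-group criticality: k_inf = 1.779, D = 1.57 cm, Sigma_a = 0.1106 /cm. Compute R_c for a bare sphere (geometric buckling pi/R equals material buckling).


L^2 = D / Sigma_a = 1.57 / 0.1106 = 14.19530 cm^2
B_m^2 = (k_inf - 1) / L^2 = (1.779 - 1) / 14.19530 = 0.05487732 /cm^2
For a bare sphere: B_g = pi/R, so R_c = pi / sqrt(B_m^2)
R_c = pi / sqrt(0.05487732) = 13.411 cm

13.411


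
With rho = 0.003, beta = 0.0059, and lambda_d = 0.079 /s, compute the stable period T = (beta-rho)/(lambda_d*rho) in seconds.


T = (beta - rho) / (lambda_d * rho)
T = (0.0059 - 0.003) / (0.079 * 0.003)
T = 12.236 s

12.236


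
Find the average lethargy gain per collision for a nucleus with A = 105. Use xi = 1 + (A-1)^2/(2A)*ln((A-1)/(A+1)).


xi = 1 + (A-1)^2/(2A) * ln((A-1)/(A+1))
xi = 1 + (105-1)^2/(2*105) * ln((105-1)/(105 +1))
xi = 0.018927

0.018927


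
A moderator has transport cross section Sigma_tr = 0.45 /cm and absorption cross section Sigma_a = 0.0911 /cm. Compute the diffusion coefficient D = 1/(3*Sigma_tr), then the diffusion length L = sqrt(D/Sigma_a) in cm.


D = 1 / (3 * Sigma_tr) = 1 / (3 * 0.45) = 0.7407407 cm
L = sqrt(D / Sigma_a)
L = sqrt(0.7407407 / 0.0911)
L = 2.8515 cm

2.8515


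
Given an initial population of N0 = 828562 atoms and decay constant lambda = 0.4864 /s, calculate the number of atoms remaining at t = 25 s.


N = N0 * exp(-lambda * t)
N = 828562 * exp(-0.4864 * 25)
N = 4.3381

4.3381


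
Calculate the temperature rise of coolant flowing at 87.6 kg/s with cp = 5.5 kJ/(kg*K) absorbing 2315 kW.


dT = Q / (m_dot * cp)
dT = 2315 / (87.6 * 5.5)
dT = 4.8049 C

4.8049


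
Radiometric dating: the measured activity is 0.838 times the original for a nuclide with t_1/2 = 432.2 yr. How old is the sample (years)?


lambda = ln(2) / t_half = ln(2) / 432.2 = 0.001603765 /yr
t = -ln(A/A0) / lambda
t = -ln(0.838) / 0.001603765
t = 110.20 yr

110.20


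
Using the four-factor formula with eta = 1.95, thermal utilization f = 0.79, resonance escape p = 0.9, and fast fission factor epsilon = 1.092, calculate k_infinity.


k_inf = eta * f * p * epsilon
k_inf = 1.95 * 0.79 * 0.9 * 1.092
k_inf = 1.5140

1.5140


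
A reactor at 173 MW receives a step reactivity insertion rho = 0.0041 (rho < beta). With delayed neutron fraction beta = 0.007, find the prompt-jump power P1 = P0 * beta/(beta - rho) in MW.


P1/P0 = beta / (beta - rho)
P1/P0 = 0.007 / (0.007 - 0.0041) = 2.413793
P1 = 173 * 2.413793 = 417.59 MW

417.59


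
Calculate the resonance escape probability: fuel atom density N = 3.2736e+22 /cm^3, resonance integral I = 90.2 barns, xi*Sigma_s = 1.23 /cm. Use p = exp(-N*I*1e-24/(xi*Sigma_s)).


p = exp(-N * I * 1e-24 / (xi*Sigma_s))
p = exp(-3.2736e+22 * 90.2 * 1e-24 / 1.23)
p = 0.090660

0.090660


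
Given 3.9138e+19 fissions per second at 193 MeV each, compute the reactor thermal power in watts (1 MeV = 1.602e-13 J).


P = fission_rate * E_MeV * 1.602e-13
P = 3.9138e+19 * 193 * 1.602e-13
P = 1.2101e+09 W

1.2101e+09


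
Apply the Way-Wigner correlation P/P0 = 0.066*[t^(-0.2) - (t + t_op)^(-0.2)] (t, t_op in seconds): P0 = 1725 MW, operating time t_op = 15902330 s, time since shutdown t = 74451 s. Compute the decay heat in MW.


P/P0 = 0.066 * [t^(-0.2) - (t + t_op)^(-0.2)]
P/P0 = 0.066 * [74451^(-0.2) - (74451 + 15902330)^(-0.2)]
P/P0 = 0.066 * [0.1060781 - 0.03624951] = 0.004608687
P = 1725 * 0.004608687 = 7.9500 MW

7.9500


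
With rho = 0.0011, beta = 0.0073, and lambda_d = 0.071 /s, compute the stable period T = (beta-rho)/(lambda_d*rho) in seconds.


T = (beta - rho) / (lambda_d * rho)
T = (0.0073 - 0.0011) / (0.071 * 0.0011)
T = 79.385 s

79.385


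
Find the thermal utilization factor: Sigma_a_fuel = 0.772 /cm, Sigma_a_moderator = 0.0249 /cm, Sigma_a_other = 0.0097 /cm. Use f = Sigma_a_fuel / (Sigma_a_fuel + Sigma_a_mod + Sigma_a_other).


f = Sigma_a_fuel / (Sigma_a_fuel + Sigma_a_mod + Sigma_a_other)
f = 0.772 / (0.772 + 0.0249 + 0.0097)
f = 0.95710

0.95710


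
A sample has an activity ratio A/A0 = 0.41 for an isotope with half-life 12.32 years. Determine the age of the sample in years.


lambda = ln(2) / t_half = ln(2) / 12.32 = 0.05626195 /yr
t = -ln(A/A0) / lambda
t = -ln(0.41) / 0.05626195
t = 15.847 yr

15.847


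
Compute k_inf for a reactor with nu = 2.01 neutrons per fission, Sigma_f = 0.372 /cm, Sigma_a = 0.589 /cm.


k_inf = nu * Sigma_f / Sigma_a
k_inf = 2.01 * 0.372 / 0.589
k_inf = 1.2695

1.2695


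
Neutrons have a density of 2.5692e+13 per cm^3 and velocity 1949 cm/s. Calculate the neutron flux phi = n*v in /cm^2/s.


phi = n * v
phi = 2.5692e+13 * 1949
phi = 5.0074e+16 /cm^2/s

5.0074e+16


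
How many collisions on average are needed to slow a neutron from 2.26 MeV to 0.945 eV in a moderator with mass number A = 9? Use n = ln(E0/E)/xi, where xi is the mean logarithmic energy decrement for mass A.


xi = 1 + (A-1)^2/(2A)*ln((A-1)/(A+1)) = 0.2066007 (for A = 9)
n = ln(E0/E) / xi
n = ln(2.26e6 / 0.945) / 0.2066007
n = ln(2.391534e+06) / 0.2066007 = 71.091

71.091


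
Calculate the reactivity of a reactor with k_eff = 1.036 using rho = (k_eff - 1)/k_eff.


rho = (k_eff - 1) / k_eff
rho = (1.036 - 1) / 1.036
rho = 0.034749

0.034749


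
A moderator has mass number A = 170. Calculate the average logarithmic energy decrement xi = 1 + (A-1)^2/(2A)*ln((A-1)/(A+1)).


xi = 1 + (A-1)^2/(2A) * ln((A-1)/(A+1))
xi = 1 + (170-1)^2/(2*170) * ln((170-1)/(170 +1))
xi = 0.011719

0.011719


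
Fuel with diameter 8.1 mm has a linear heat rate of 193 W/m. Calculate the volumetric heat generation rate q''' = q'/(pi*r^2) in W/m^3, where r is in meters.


r = D / 2 / 1000 = 8.1 / 2 / 1000 = 0.00405 m
q''' = q' / (pi * r^2)
q''' = 193 / (pi * 0.00405^2)
q''' = 3.7454e+06 W/m^3

3.7454e+06


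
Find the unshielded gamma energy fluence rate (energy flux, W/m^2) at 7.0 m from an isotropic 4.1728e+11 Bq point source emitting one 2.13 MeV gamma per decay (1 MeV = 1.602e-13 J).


psi = A * E * 1.602e-13 / (4*pi*r^2)
psi = 4.1728e+11 * 2.13 * 1.602e-13 / (4*pi*7.0^2)
psi = 2.3124e-04 W/m^2

2.3124e-04


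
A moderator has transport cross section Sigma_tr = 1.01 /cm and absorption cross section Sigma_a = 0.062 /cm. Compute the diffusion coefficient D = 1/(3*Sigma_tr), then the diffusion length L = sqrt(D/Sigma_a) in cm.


D = 1 / (3 * Sigma_tr) = 1 / (3 * 1.01) = 0.3300330 cm
L = sqrt(D / Sigma_a)
L = sqrt(0.3300330 / 0.062)
L = 2.3072 cm

2.3072


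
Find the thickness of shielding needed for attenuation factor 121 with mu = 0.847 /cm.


x = ln(factor) / mu
x = ln(121) / 0.847
x = 5.6621 cm

5.6621


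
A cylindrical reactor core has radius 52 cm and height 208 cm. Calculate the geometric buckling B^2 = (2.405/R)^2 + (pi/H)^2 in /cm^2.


B^2 = (2.405/R)^2 + (pi/H)^2
B^2 = (2.405/52)^2 + (pi/208)^2
B^2 = 0.0023672 /cm^2

0.0023672


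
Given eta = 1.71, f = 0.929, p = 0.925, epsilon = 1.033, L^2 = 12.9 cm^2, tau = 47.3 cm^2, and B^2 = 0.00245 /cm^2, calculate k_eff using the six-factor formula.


k_inf = eta*f*p*eps = 1.71*0.929*0.925*1.033 = 1.517937
P_TNL = 1/(1 + L^2*B^2) = 1/(1 + 12.9*0.00245) = 0.9693633
P_FNL = exp(-B^2*tau) = exp(-0.00245*47.3) = 0.8905776
k_eff = k_inf * P_TNL * P_FNL = 1.517937 * 0.9693633 * 0.8905776
k_eff = 1.3104

1.3104


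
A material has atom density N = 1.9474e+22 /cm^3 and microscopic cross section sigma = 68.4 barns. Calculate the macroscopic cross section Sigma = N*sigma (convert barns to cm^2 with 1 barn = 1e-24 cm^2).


Sigma = N * sigma_barns * 1e-24
Sigma = 1.9474e+22 * 68.4 * 1e-24
Sigma = 1.3320 /cm

1.3320


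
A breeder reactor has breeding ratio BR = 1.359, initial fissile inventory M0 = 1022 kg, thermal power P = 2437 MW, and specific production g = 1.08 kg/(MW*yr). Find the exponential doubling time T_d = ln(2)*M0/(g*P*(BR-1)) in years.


Breeding gain G = BR - 1 = 1.359 - 1 = 0.359
Fissile production rate = g * P * G = 1.08 * 2437 * 0.359 = 944.87364 kg/yr
T_d = ln(2) * M0 / (g * P * G)
T_d = ln(2) * 1022 / 944.87364 = 0.74973 yr

0.74973


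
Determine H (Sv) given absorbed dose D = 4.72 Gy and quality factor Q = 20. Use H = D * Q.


H = D * Q
H = 4.72 * 20
H = 94.400 Sv

94.400


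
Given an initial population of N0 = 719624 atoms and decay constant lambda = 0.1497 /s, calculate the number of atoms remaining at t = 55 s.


N = N0 * exp(-lambda * t)
N = 719624 * exp(-0.1497 * 55)
N = 191.14

191.14


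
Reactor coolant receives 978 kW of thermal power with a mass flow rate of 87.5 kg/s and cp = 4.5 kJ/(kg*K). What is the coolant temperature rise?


dT = Q / (m_dot * cp)
dT = 978 / (87.5 * 4.5)
dT = 2.4838 C

2.4838


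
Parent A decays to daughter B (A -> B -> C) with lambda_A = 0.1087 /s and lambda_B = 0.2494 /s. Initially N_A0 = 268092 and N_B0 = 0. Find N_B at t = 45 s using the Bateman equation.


N_B(t) = lambda_A * N_A0 / (lambda_B - lambda_A) * [exp(-lambda_A*t) - exp(-lambda_B*t)]
exp(-0.1087*45) = 0.007510149; exp(-0.2494*45) = 1.336328e-05
N_B = 0.1087 * 268092 / (0.2494 - 0.1087) * (0.007510149 - 1.336328e-05)
N_B = 1552.7

1552.7


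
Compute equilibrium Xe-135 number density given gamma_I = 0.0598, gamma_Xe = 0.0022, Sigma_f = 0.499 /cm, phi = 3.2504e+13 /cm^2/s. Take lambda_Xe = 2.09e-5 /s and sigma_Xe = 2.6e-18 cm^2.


Xe_eq = (gamma_I + gamma_Xe) * Sigma_f * phi / (lambda_Xe + sigma_Xe * phi)
Numerator = (0.0598 + 0.0022) * 0.499 * 3.2504e+13 = 1.005609e+12
Denominator = 2.09e-5 + 2.6e-18 * 3.2504e+13 = 1.054104e-04
Xe_eq = 1.005609e+12 / 1.054104e-04 = 9.5399e+15 /cm^3

9.5399e+15


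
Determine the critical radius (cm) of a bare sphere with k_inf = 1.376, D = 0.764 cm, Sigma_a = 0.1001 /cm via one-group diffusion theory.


L^2 = D / Sigma_a = 0.764 / 0.1001 = 7.632368 cm^2
B_m^2 = (k_inf - 1) / L^2 = (1.376 - 1) / 7.632368 = 0.04926387 /cm^2
For a bare sphere: B_g = pi/R, so R_c = pi / sqrt(B_m^2)
R_c = pi / sqrt(0.04926387) = 14.154 cm

14.154
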